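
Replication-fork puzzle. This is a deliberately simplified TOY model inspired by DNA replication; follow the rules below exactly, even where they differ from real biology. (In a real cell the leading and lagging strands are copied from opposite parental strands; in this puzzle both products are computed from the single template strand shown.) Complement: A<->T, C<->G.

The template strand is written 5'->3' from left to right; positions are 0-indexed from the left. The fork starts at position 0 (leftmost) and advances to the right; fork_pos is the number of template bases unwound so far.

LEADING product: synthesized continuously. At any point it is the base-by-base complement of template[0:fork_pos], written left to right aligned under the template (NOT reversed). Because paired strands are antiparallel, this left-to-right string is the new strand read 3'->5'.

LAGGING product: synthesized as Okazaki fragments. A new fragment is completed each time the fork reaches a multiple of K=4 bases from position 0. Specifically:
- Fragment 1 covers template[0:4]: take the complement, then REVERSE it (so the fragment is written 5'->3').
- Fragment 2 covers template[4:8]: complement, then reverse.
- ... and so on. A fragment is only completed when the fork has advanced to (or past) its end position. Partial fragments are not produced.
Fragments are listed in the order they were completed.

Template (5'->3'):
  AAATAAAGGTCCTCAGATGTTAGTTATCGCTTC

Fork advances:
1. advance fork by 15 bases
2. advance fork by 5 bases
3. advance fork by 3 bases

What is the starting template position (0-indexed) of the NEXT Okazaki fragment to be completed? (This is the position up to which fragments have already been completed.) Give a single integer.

Answer: 20

Derivation:
Step 1: advance 15 -> fork_pos = 0 + 15 = 15. Reached multiple(s) of 4: 4, 8, 12 -> fragments 1-3 completed (3 total).
Step 2: advance 5 -> fork_pos = 15 + 5 = 20. Reached multiple(s) of 4: 16, 20 -> fragments 4-5 completed (5 total).
Step 3: advance 3 -> fork_pos = 20 + 3 = 23. Next multiple of 4 is 24 (not reached); still 5 fragment(s).
5 fragment(s) completed, covering template[0:20] (5 x 4 = 20). The next fragment, fragment 6, covers template[20:24], so it starts at position 20.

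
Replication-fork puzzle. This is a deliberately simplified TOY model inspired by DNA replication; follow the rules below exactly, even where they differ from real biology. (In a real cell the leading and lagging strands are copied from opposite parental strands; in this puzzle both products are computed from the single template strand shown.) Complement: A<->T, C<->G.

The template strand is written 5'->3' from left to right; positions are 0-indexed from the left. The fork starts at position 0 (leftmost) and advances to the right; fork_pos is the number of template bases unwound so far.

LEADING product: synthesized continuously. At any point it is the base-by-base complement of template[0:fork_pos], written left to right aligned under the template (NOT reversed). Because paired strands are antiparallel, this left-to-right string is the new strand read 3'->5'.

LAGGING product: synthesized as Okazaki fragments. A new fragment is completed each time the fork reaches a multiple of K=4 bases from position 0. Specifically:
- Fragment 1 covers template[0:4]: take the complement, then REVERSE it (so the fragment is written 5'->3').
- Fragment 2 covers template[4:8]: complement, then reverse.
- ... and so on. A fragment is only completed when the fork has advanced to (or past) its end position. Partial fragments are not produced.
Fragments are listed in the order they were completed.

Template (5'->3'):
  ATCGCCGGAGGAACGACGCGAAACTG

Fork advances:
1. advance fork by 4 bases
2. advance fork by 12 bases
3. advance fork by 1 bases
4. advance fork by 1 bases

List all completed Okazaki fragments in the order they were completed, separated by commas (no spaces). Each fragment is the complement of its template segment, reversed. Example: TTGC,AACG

Answer: CGAT,CCGG,TCCT,TCGT

Derivation:
Step 1: advance 4 -> fork_pos = 0 + 4 = 4. Reached multiple(s) of 4: 4 -> fragment 1 completed (1 total).
Step 2: advance 12 -> fork_pos = 4 + 12 = 16. Reached multiple(s) of 4: 8, 12, 16 -> fragments 2-4 completed (4 total).
Step 3: advance 1 -> fork_pos = 16 + 1 = 17. Next multiple of 4 is 20 (not reached); still 4 fragment(s).
Step 4: advance 1 -> fork_pos = 17 + 1 = 18. Next multiple of 4 is 20 (not reached); still 4 fragment(s).
Final fork_pos = 18, so 4 fragment(s) are complete. Build each: template segment -> complement -> reverse.
Fragment 1: template[0:4] = ATCG -> complement TAGC -> reversed CGAT
Fragment 2: template[4:8] = CCGG -> complement GGCC -> reversed CCGG
Fragment 3: template[8:12] = AGGA -> complement TCCT -> reversed TCCT
Fragment 4: template[12:16] = ACGA -> complement TGCT -> reversed TCGT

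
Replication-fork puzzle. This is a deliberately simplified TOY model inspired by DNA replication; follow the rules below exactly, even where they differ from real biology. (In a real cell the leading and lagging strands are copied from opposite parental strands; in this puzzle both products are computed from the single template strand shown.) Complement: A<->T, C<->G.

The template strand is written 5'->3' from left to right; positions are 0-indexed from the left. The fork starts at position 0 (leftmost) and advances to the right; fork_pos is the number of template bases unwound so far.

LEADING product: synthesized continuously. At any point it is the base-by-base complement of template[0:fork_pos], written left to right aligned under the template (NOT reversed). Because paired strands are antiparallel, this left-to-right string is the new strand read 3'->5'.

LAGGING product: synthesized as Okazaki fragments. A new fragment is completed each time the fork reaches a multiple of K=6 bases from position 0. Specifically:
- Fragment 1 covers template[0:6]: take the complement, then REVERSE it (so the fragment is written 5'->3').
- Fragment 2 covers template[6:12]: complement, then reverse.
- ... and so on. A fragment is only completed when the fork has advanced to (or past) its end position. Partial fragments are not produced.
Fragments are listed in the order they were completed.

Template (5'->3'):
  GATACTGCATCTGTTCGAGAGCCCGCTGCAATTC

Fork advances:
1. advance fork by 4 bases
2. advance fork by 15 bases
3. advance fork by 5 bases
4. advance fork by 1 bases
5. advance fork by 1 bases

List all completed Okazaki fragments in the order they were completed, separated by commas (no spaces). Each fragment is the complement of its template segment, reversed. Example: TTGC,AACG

Step 1: advance 4 -> fork_pos = 0 + 4 = 4. Next multiple of 6 is 6 (not reached); still 0 fragment(s).
Step 2: advance 15 -> fork_pos = 4 + 15 = 19. Reached multiple(s) of 6: 6, 12, 18 -> fragments 1-3 completed (3 total).
Step 3: advance 5 -> fork_pos = 19 + 5 = 24. Reached multiple(s) of 6: 24 -> fragment 4 completed (4 total).
Step 4: advance 1 -> fork_pos = 24 + 1 = 25. Next multiple of 6 is 30 (not reached); still 4 fragment(s).
Step 5: advance 1 -> fork_pos = 25 + 1 = 26. Next multiple of 6 is 30 (not reached); still 4 fragment(s).
Final fork_pos = 26, so 4 fragment(s) are complete. Build each: template segment -> complement -> reverse.
Fragment 1: template[0:6] = GATACT -> complement CTATGA -> reversed AGTATC
Fragment 2: template[6:12] = GCATCT -> complement CGTAGA -> reversed AGATGC
Fragment 3: template[12:18] = GTTCGA -> complement CAAGCT -> reversed TCGAAC
Fragment 4: template[18:24] = GAGCCC -> complement CTCGGG -> reversed GGGCTC

Answer: AGTATC,AGATGC,TCGAAC,GGGCTC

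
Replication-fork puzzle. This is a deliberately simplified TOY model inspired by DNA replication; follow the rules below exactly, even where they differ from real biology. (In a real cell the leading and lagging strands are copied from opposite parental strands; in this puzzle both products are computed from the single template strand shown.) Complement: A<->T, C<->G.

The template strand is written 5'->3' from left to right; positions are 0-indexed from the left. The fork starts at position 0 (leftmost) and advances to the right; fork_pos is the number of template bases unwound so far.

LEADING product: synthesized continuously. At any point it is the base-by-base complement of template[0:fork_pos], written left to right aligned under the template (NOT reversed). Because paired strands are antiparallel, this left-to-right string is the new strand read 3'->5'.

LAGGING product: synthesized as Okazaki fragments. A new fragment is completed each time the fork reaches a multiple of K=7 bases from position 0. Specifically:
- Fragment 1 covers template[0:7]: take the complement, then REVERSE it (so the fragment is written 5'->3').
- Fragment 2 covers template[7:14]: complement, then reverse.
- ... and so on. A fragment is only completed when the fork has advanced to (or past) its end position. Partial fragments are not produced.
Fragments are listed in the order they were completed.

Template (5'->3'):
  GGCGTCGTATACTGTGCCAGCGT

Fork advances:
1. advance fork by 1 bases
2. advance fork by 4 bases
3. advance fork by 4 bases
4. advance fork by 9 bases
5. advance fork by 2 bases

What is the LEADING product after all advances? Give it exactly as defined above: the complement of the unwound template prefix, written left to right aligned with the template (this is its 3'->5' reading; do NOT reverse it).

Answer: CCGCAGCATATGACACGGTC

Derivation:
Step 1: advance 1 -> fork_pos = 0 + 1 = 1.
Step 2: advance 4 -> fork_pos = 1 + 4 = 5.
Step 3: advance 4 -> fork_pos = 5 + 4 = 9.
Step 4: advance 9 -> fork_pos = 9 + 9 = 18.
Step 5: advance 2 -> fork_pos = 18 + 2 = 20.
Unwound prefix: template[0:20] = GGCGTCGTATACTGTGCCAG
Complement it base by base (A<->T, C<->G), keeping left-to-right order:
  [0:5] GGCGT -> CCGCA
  [5:10] CGTAT -> GCATA
  [10:15] ACTGT -> TGACA
  [15:20] GCCAG -> CGGTC
Concatenate: CCGCAGCATATGACACGGTC (length 20; written aligned with the template, i.e. 3'->5').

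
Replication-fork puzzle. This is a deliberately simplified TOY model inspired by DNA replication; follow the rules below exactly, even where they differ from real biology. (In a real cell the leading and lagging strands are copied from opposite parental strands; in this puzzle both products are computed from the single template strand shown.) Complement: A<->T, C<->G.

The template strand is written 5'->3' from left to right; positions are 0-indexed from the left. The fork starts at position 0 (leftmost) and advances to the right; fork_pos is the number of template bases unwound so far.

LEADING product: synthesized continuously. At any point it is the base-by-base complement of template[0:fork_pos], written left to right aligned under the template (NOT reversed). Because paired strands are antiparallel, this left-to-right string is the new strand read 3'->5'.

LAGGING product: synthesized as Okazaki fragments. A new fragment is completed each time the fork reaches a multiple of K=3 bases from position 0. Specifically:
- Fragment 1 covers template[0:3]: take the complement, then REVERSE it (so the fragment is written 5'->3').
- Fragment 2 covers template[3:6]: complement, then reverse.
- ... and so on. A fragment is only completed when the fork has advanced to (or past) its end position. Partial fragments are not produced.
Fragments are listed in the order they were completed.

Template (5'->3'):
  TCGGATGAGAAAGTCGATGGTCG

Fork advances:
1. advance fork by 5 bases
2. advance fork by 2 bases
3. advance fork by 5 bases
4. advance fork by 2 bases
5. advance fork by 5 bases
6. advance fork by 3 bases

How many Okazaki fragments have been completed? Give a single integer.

Step 1: advance 5 -> fork_pos = 0 + 5 = 5. Reached multiple(s) of 3: 3 -> fragment 1 completed (1 total).
Step 2: advance 2 -> fork_pos = 5 + 2 = 7. Reached multiple(s) of 3: 6 -> fragment 2 completed (2 total).
Step 3: advance 5 -> fork_pos = 7 + 5 = 12. Reached multiple(s) of 3: 9, 12 -> fragments 3-4 completed (4 total).
Step 4: advance 2 -> fork_pos = 12 + 2 = 14. Next multiple of 3 is 15 (not reached); still 4 fragment(s).
Step 5: advance 5 -> fork_pos = 14 + 5 = 19. Reached multiple(s) of 3: 15, 18 -> fragments 5-6 completed (6 total).
Step 6: advance 3 -> fork_pos = 19 + 3 = 22. Reached multiple(s) of 3: 21 -> fragment 7 completed (7 total).
Check: final fork_pos = 22; the multiples of 3 that are <= 22 are 3..21 -> 22 // 3 = 7 completed fragment(s).

Answer: 7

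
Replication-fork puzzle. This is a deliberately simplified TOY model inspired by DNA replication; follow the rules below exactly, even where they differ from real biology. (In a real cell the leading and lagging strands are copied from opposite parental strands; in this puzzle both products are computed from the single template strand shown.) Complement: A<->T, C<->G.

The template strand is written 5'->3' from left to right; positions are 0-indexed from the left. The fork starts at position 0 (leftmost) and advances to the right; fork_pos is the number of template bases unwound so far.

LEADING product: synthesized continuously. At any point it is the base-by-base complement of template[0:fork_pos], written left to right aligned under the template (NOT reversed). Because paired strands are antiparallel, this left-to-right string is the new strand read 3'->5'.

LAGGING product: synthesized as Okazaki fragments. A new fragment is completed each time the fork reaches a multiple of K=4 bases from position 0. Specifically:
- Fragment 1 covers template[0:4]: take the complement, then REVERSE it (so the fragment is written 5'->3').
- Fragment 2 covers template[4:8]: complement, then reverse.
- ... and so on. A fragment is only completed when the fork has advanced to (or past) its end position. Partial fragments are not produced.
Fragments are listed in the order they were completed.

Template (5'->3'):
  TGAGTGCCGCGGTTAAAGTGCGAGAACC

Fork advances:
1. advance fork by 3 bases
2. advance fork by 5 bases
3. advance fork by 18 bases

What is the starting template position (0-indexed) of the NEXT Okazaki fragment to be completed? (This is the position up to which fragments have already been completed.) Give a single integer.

Answer: 24

Derivation:
Step 1: advance 3 -> fork_pos = 0 + 3 = 3. Next multiple of 4 is 4 (not reached); still 0 fragment(s).
Step 2: advance 5 -> fork_pos = 3 + 5 = 8. Reached multiple(s) of 4: 4, 8 -> fragments 1-2 completed (2 total).
Step 3: advance 18 -> fork_pos = 8 + 18 = 26. Reached multiple(s) of 4: 12, 16, 20, 24 -> fragments 3-6 completed (6 total).
6 fragment(s) completed, covering template[0:24] (6 x 4 = 24). The next fragment, fragment 7, covers template[24:28], so it starts at position 24.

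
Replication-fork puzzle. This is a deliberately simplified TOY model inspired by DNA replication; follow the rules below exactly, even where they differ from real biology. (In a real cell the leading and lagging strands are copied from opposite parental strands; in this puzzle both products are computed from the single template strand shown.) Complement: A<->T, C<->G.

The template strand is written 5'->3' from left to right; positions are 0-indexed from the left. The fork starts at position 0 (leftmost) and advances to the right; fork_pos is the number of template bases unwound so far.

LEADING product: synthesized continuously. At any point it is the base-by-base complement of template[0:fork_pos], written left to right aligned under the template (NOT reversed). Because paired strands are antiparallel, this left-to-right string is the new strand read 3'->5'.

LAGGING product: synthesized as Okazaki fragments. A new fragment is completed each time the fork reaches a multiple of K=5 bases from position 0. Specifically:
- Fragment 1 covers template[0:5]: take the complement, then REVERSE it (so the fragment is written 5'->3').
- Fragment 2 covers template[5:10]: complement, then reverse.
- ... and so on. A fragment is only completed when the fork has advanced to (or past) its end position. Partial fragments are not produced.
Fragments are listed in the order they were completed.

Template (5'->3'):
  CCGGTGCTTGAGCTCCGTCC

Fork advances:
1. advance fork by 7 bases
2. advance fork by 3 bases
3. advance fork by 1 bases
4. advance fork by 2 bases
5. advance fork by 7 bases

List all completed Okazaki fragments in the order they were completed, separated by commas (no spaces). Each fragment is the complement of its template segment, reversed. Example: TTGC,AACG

Step 1: advance 7 -> fork_pos = 0 + 7 = 7. Reached multiple(s) of 5: 5 -> fragment 1 completed (1 total).
Step 2: advance 3 -> fork_pos = 7 + 3 = 10. Reached multiple(s) of 5: 10 -> fragment 2 completed (2 total).
Step 3: advance 1 -> fork_pos = 10 + 1 = 11. Next multiple of 5 is 15 (not reached); still 2 fragment(s).
Step 4: advance 2 -> fork_pos = 11 + 2 = 13. Next multiple of 5 is 15 (not reached); still 2 fragment(s).
Step 5: advance 7 -> fork_pos = 13 + 7 = 20. Reached multiple(s) of 5: 15, 20 -> fragments 3-4 completed (4 total).
Final fork_pos = 20, so 4 fragment(s) are complete. Build each: template segment -> complement -> reverse.
Fragment 1: template[0:5] = CCGGT -> complement GGCCA -> reversed ACCGG
Fragment 2: template[5:10] = GCTTG -> complement CGAAC -> reversed CAAGC
Fragment 3: template[10:15] = AGCTC -> complement TCGAG -> reversed GAGCT
Fragment 4: template[15:20] = CGTCC -> complement GCAGG -> reversed GGACG

Answer: ACCGG,CAAGC,GAGCT,GGACG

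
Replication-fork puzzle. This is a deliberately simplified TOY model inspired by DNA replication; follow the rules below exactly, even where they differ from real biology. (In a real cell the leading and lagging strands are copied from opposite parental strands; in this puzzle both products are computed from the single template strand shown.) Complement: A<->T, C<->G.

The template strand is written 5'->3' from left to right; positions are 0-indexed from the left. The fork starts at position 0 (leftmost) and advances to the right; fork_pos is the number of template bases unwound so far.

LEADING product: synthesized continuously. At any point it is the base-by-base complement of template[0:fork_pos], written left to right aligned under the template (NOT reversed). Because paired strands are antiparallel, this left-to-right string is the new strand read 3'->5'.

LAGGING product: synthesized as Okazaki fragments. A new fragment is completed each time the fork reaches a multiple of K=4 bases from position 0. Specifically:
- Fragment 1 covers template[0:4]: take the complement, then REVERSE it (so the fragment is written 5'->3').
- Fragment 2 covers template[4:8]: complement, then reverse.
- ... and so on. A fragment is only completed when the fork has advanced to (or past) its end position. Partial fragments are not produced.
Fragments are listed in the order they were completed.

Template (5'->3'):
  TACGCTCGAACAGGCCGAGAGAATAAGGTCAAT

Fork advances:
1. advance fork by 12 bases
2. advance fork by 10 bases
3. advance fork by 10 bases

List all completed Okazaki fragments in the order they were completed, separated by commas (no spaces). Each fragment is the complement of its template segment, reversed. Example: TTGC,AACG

Answer: CGTA,CGAG,TGTT,GGCC,TCTC,ATTC,CCTT,TTGA

Derivation:
Step 1: advance 12 -> fork_pos = 0 + 12 = 12. Reached multiple(s) of 4: 4, 8, 12 -> fragments 1-3 completed (3 total).
Step 2: advance 10 -> fork_pos = 12 + 10 = 22. Reached multiple(s) of 4: 16, 20 -> fragments 4-5 completed (5 total).
Step 3: advance 10 -> fork_pos = 22 + 10 = 32. Reached multiple(s) of 4: 24, 28, 32 -> fragments 6-8 completed (8 total).
Final fork_pos = 32, so 8 fragment(s) are complete. Build each: template segment -> complement -> reverse.
Fragment 1: template[0:4] = TACG -> complement ATGC -> reversed CGTA
Fragment 2: template[4:8] = CTCG -> complement GAGC -> reversed CGAG
Fragment 3: template[8:12] = AACA -> complement TTGT -> reversed TGTT
Fragment 4: template[12:16] = GGCC -> complement CCGG -> reversed GGCC
Fragment 5: template[16:20] = GAGA -> complement CTCT -> reversed TCTC
Fragment 6: template[20:24] = GAAT -> complement CTTA -> reversed ATTC
Fragment 7: template[24:28] = AAGG -> complement TTCC -> reversed CCTT
Fragment 8: template[28:32] = TCAA -> complement AGTT -> reversed TTGA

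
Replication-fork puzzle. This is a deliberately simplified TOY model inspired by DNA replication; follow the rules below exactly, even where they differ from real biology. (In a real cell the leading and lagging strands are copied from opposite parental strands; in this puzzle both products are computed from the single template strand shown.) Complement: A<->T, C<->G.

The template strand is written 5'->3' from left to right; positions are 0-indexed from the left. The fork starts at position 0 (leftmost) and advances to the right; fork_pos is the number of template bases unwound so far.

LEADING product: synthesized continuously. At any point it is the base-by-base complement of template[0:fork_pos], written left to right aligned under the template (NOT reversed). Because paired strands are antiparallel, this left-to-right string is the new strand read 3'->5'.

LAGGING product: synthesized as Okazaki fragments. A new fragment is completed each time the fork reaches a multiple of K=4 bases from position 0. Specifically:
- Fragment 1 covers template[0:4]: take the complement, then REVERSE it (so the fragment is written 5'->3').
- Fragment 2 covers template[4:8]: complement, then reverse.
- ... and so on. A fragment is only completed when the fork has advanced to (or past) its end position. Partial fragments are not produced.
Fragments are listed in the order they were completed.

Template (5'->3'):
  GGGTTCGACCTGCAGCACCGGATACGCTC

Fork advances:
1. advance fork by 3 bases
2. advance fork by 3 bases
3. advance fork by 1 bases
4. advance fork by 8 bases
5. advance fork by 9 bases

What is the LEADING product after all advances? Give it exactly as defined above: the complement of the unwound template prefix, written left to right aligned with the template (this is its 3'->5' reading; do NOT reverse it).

Step 1: advance 3 -> fork_pos = 0 + 3 = 3.
Step 2: advance 3 -> fork_pos = 3 + 3 = 6.
Step 3: advance 1 -> fork_pos = 6 + 1 = 7.
Step 4: advance 8 -> fork_pos = 7 + 8 = 15.
Step 5: advance 9 -> fork_pos = 15 + 9 = 24.
Unwound prefix: template[0:24] = GGGTTCGACCTGCAGCACCGGATA
Complement it base by base (A<->T, C<->G), keeping left-to-right order:
  [0:5] GGGTT -> CCCAA
  [5:10] CGACC -> GCTGG
  [10:15] TGCAG -> ACGTC
  [15:20] CACCG -> GTGGC
  [20:24] GATA -> CTAT
Concatenate: CCCAAGCTGGACGTCGTGGCCTAT (length 24; written aligned with the template, i.e. 3'->5').

Answer: CCCAAGCTGGACGTCGTGGCCTAT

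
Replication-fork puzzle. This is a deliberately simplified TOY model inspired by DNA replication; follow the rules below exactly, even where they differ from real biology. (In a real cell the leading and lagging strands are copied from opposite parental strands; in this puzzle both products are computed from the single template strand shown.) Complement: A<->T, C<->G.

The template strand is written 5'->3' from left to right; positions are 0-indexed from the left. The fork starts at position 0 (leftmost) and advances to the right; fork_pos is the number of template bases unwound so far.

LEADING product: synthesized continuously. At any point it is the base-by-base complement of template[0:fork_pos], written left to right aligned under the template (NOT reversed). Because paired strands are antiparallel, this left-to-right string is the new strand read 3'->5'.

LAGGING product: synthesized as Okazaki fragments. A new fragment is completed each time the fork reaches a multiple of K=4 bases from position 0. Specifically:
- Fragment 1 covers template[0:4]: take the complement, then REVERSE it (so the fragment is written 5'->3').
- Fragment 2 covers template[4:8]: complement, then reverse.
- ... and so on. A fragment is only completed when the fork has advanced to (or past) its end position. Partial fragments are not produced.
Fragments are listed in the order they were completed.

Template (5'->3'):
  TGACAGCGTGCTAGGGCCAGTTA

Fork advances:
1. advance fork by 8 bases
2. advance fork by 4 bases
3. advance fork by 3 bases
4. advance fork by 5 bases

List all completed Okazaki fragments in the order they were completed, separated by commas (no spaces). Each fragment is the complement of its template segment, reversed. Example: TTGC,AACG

Answer: GTCA,CGCT,AGCA,CCCT,CTGG

Derivation:
Step 1: advance 8 -> fork_pos = 0 + 8 = 8. Reached multiple(s) of 4: 4, 8 -> fragments 1-2 completed (2 total).
Step 2: advance 4 -> fork_pos = 8 + 4 = 12. Reached multiple(s) of 4: 12 -> fragment 3 completed (3 total).
Step 3: advance 3 -> fork_pos = 12 + 3 = 15. Next multiple of 4 is 16 (not reached); still 3 fragment(s).
Step 4: advance 5 -> fork_pos = 15 + 5 = 20. Reached multiple(s) of 4: 16, 20 -> fragments 4-5 completed (5 total).
Final fork_pos = 20, so 5 fragment(s) are complete. Build each: template segment -> complement -> reverse.
Fragment 1: template[0:4] = TGAC -> complement ACTG -> reversed GTCA
Fragment 2: template[4:8] = AGCG -> complement TCGC -> reversed CGCT
Fragment 3: template[8:12] = TGCT -> complement ACGA -> reversed AGCA
Fragment 4: template[12:16] = AGGG -> complement TCCC -> reversed CCCT
Fragment 5: template[16:20] = CCAG -> complement GGTC -> reversed CTGG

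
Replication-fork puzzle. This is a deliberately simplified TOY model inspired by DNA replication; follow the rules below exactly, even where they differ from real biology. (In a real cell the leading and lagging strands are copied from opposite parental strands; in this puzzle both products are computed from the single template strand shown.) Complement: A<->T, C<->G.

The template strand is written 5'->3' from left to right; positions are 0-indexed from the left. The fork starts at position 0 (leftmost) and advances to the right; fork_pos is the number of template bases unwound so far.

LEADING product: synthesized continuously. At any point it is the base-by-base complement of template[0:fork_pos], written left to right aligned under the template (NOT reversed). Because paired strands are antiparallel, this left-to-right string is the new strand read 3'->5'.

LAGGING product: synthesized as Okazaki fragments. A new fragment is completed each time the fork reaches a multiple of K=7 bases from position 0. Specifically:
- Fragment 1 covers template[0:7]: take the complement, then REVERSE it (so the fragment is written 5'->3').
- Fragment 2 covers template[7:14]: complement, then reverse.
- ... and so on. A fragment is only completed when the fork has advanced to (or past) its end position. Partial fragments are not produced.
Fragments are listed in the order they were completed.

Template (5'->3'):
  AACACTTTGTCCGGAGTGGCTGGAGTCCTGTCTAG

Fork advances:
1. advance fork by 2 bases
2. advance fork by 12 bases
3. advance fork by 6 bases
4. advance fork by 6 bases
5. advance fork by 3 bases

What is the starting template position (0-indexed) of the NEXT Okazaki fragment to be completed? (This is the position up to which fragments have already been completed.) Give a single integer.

Answer: 28

Derivation:
Step 1: advance 2 -> fork_pos = 0 + 2 = 2. Next multiple of 7 is 7 (not reached); still 0 fragment(s).
Step 2: advance 12 -> fork_pos = 2 + 12 = 14. Reached multiple(s) of 7: 7, 14 -> fragments 1-2 completed (2 total).
Step 3: advance 6 -> fork_pos = 14 + 6 = 20. Next multiple of 7 is 21 (not reached); still 2 fragment(s).
Step 4: advance 6 -> fork_pos = 20 + 6 = 26. Reached multiple(s) of 7: 21 -> fragment 3 completed (3 total).
Step 5: advance 3 -> fork_pos = 26 + 3 = 29. Reached multiple(s) of 7: 28 -> fragment 4 completed (4 total).
4 fragment(s) completed, covering template[0:28] (4 x 7 = 28). The next fragment, fragment 5, covers template[28:35], so it starts at position 28.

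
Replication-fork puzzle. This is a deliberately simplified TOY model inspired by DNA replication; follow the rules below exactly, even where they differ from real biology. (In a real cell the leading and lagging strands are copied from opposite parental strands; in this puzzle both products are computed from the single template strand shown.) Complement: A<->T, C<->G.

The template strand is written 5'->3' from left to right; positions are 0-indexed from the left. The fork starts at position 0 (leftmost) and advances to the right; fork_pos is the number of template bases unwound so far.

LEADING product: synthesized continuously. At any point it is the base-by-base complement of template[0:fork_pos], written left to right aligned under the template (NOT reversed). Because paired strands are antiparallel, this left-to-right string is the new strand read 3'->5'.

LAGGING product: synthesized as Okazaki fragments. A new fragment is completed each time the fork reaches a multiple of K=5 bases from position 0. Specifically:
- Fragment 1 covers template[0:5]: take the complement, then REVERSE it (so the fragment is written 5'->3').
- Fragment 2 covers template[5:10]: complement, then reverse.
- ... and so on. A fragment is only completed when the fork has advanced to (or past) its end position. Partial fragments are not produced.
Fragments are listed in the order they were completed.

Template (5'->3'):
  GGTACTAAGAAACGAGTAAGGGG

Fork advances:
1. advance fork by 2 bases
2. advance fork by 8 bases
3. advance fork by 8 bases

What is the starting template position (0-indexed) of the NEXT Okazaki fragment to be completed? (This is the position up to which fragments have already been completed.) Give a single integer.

Answer: 15

Derivation:
Step 1: advance 2 -> fork_pos = 0 + 2 = 2. Next multiple of 5 is 5 (not reached); still 0 fragment(s).
Step 2: advance 8 -> fork_pos = 2 + 8 = 10. Reached multiple(s) of 5: 5, 10 -> fragments 1-2 completed (2 total).
Step 3: advance 8 -> fork_pos = 10 + 8 = 18. Reached multiple(s) of 5: 15 -> fragment 3 completed (3 total).
3 fragment(s) completed, covering template[0:15] (3 x 5 = 15). The next fragment, fragment 4, covers template[15:20], so it starts at position 15.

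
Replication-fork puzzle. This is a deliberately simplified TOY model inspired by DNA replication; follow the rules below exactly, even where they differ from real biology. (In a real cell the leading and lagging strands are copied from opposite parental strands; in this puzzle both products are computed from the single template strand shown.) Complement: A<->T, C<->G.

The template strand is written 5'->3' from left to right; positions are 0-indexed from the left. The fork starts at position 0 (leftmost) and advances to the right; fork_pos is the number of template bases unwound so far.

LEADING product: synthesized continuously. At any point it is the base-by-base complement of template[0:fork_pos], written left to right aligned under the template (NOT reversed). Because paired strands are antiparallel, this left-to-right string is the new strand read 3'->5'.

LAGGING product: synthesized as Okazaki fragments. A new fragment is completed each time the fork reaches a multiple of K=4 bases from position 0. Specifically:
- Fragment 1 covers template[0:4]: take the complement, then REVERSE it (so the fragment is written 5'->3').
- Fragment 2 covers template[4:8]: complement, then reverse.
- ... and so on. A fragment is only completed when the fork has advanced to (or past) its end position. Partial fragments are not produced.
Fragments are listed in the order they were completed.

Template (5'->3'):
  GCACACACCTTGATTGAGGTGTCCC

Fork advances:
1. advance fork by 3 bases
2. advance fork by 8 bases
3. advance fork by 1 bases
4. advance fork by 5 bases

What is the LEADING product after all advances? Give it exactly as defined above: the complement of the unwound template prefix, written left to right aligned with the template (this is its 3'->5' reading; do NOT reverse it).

Answer: CGTGTGTGGAACTAACT

Derivation:
Step 1: advance 3 -> fork_pos = 0 + 3 = 3.
Step 2: advance 8 -> fork_pos = 3 + 8 = 11.
Step 3: advance 1 -> fork_pos = 11 + 1 = 12.
Step 4: advance 5 -> fork_pos = 12 + 5 = 17.
Unwound prefix: template[0:17] = GCACACACCTTGATTGA
Complement it base by base (A<->T, C<->G), keeping left-to-right order:
  [0:5] GCACA -> CGTGT
  [5:10] CACCT -> GTGGA
  [10:15] TGATT -> ACTAA
  [15:17] GA -> CT
Concatenate: CGTGTGTGGAACTAACT (length 17; written aligned with the template, i.e. 3'->5').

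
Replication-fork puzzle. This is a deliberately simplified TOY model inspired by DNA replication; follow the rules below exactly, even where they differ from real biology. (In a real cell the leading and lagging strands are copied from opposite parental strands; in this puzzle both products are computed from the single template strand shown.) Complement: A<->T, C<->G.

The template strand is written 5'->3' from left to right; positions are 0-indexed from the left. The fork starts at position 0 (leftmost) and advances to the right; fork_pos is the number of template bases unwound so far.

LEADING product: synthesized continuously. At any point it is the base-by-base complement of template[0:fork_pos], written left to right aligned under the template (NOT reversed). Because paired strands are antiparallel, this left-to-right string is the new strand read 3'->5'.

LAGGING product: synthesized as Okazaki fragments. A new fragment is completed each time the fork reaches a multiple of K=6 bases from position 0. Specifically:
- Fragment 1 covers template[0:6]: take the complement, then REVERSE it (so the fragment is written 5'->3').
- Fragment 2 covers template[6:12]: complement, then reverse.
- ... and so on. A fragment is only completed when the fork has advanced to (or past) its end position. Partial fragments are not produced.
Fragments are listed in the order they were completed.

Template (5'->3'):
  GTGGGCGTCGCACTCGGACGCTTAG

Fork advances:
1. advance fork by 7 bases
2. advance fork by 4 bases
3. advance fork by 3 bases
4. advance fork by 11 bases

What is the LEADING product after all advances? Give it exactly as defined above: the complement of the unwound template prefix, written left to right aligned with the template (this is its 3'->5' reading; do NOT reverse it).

Step 1: advance 7 -> fork_pos = 0 + 7 = 7.
Step 2: advance 4 -> fork_pos = 7 + 4 = 11.
Step 3: advance 3 -> fork_pos = 11 + 3 = 14.
Step 4: advance 11 -> fork_pos = 14 + 11 = 25.
Unwound prefix: template[0:25] = GTGGGCGTCGCACTCGGACGCTTAG
Complement it base by base (A<->T, C<->G), keeping left-to-right order:
  [0:5] GTGGG -> CACCC
  [5:10] CGTCG -> GCAGC
  [10:15] CACTC -> GTGAG
  [15:20] GGACG -> CCTGC
  [20:25] CTTAG -> GAATC
Concatenate: CACCCGCAGCGTGAGCCTGCGAATC (length 25; written aligned with the template, i.e. 3'->5').

Answer: CACCCGCAGCGTGAGCCTGCGAATC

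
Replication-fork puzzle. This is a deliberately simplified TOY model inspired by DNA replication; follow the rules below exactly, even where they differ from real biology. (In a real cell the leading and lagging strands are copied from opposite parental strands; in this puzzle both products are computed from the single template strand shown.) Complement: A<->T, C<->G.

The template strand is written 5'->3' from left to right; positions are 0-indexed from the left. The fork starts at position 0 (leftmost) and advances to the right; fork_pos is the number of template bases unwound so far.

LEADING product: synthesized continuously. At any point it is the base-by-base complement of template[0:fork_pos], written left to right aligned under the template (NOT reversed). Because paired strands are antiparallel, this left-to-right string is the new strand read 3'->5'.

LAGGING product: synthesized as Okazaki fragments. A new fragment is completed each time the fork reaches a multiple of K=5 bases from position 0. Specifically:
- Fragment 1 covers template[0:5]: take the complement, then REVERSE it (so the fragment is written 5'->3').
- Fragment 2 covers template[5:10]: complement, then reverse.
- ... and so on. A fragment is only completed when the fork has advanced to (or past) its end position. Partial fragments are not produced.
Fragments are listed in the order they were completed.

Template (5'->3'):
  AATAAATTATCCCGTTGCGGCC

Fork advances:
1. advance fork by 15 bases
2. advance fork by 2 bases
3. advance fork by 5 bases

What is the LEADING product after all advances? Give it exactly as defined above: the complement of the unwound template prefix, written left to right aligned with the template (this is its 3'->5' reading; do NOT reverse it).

Step 1: advance 15 -> fork_pos = 0 + 15 = 15.
Step 2: advance 2 -> fork_pos = 15 + 2 = 17.
Step 3: advance 5 -> fork_pos = 17 + 5 = 22.
Unwound prefix: template[0:22] = AATAAATTATCCCGTTGCGGCC
Complement it base by base (A<->T, C<->G), keeping left-to-right order:
  [0:5] AATAA -> TTATT
  [5:10] ATTAT -> TAATA
  [10:15] CCCGT -> GGGCA
  [15:20] TGCGG -> ACGCC
  [20:22] CC -> GG
Concatenate: TTATTTAATAGGGCAACGCCGG (length 22; written aligned with the template, i.e. 3'->5').

Answer: TTATTTAATAGGGCAACGCCGG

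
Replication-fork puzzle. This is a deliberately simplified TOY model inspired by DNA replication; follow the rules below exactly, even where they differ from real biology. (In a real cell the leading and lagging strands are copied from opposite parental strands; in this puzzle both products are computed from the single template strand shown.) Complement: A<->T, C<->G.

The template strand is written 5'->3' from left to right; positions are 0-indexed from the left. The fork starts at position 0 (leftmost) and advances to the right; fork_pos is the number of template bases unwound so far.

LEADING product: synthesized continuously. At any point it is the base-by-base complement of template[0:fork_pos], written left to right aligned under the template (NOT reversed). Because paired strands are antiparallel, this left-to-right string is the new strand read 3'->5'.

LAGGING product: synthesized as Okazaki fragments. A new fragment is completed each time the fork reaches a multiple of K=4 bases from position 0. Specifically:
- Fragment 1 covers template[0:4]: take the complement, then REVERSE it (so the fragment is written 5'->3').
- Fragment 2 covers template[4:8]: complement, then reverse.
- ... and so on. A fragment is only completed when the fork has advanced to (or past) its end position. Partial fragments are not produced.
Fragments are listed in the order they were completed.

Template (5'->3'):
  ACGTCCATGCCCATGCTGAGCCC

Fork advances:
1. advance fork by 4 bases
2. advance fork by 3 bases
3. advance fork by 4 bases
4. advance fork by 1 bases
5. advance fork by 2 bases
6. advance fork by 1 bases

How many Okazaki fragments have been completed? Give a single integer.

Answer: 3

Derivation:
Step 1: advance 4 -> fork_pos = 0 + 4 = 4. Reached multiple(s) of 4: 4 -> fragment 1 completed (1 total).
Step 2: advance 3 -> fork_pos = 4 + 3 = 7. Next multiple of 4 is 8 (not reached); still 1 fragment(s).
Step 3: advance 4 -> fork_pos = 7 + 4 = 11. Reached multiple(s) of 4: 8 -> fragment 2 completed (2 total).
Step 4: advance 1 -> fork_pos = 11 + 1 = 12. Reached multiple(s) of 4: 12 -> fragment 3 completed (3 total).
Step 5: advance 2 -> fork_pos = 12 + 2 = 14. Next multiple of 4 is 16 (not reached); still 3 fragment(s).
Step 6: advance 1 -> fork_pos = 14 + 1 = 15. Next multiple of 4 is 16 (not reached); still 3 fragment(s).
Check: final fork_pos = 15; the multiples of 4 that are <= 15 are 4..12 -> 15 // 4 = 3 completed fragment(s).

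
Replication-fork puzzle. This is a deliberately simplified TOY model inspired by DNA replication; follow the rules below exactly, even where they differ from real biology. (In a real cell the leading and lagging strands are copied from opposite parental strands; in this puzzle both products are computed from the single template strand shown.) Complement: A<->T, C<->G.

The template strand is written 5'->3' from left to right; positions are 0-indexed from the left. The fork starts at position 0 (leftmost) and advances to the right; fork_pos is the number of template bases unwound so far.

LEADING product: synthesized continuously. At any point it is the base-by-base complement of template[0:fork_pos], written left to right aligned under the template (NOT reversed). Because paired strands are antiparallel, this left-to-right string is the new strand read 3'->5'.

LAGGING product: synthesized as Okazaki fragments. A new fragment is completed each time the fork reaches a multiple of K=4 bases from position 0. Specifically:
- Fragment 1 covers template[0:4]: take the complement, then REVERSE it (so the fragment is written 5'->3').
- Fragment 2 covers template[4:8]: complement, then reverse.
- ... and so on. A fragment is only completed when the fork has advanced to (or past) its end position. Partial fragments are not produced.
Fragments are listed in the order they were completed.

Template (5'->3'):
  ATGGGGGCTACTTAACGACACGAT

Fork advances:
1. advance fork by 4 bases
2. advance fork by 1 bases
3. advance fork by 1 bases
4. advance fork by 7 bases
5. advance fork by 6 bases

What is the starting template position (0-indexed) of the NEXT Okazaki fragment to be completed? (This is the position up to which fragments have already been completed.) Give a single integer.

Answer: 16

Derivation:
Step 1: advance 4 -> fork_pos = 0 + 4 = 4. Reached multiple(s) of 4: 4 -> fragment 1 completed (1 total).
Step 2: advance 1 -> fork_pos = 4 + 1 = 5. Next multiple of 4 is 8 (not reached); still 1 fragment(s).
Step 3: advance 1 -> fork_pos = 5 + 1 = 6. Next multiple of 4 is 8 (not reached); still 1 fragment(s).
Step 4: advance 7 -> fork_pos = 6 + 7 = 13. Reached multiple(s) of 4: 8, 12 -> fragments 2-3 completed (3 total).
Step 5: advance 6 -> fork_pos = 13 + 6 = 19. Reached multiple(s) of 4: 16 -> fragment 4 completed (4 total).
4 fragment(s) completed, covering template[0:16] (4 x 4 = 16). The next fragment, fragment 5, covers template[16:20], so it starts at position 16.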